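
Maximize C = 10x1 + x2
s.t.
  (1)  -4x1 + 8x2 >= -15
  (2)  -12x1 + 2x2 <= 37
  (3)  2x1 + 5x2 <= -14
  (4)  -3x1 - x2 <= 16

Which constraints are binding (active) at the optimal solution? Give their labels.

Feasible corners and C = 10x1 + x2:
  (-163/44, -41/11) → C = -897/22
  (-37/36, -43/18) → C = -38/3
  (-213/64, -47/32) → C = -139/4

The maximum is at (-37/36, -43/18). Substituting into each constraint, equality holds for (1) and (3); the remaining constraints have slack.

(1) and (3)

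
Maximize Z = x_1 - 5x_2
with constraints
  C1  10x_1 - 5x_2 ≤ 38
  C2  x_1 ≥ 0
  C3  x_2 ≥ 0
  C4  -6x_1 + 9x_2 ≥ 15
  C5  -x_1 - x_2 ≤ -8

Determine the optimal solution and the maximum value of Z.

x_1 = 19/5, x_2 = 21/5, maximum Z = -86/5

Corner points and Z = x_1 - 5x_2:
  (139/20, 63/10) → Z = -491/20
  (0, 8) → Z = -40
  (19/5, 21/5) → Z = -86/5
The feasible region is unbounded (it extends along (0, 1), (1, 2)), but Z strictly decreases along every unbounded feasible direction, so there is no improving ray and the maximum is attained at a vertex.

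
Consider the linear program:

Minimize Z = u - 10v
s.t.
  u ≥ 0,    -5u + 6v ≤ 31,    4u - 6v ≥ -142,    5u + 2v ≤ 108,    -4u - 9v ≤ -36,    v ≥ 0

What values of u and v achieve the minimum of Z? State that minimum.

The optimum lies where -5u + 6v = 31 and 5u + 2v = 108.
Solving simultaneously gives u = 293/20, v = 139/8.

u = 293/20, v = 139/8, minimum Z = -1591/10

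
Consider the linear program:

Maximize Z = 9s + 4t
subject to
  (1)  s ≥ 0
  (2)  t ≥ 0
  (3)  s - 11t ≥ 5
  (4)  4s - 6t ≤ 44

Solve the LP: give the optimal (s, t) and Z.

s = 227/19, t = 12/19, maximum Z = 2091/19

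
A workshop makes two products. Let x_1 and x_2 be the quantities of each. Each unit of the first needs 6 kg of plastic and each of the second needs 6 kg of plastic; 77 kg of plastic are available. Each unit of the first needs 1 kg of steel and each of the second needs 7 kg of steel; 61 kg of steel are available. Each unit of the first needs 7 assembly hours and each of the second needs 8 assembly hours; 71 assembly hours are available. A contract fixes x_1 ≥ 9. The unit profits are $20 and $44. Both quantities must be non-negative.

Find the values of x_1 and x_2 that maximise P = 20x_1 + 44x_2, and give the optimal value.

x_1 = 9, x_2 = 1, maximum P = 224

Feasible corners and P = 20x_1 + 44x_2:
  (71/7, 0) → P = 1420/7
  (9, 0) → P = 180
  (9, 1) → P = 224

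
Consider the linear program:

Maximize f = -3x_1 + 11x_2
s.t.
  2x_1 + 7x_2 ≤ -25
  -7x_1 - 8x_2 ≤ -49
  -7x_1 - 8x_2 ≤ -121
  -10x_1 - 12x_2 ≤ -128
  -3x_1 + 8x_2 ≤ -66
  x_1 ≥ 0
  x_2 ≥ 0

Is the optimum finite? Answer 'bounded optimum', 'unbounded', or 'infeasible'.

The boundaries 2x_1 + 7x_2 = -25 and -7x_1 - 8x_2 = -121 meet at (349/11, -139/11), but that point violates x_2 ≥ 0. Every candidate vertex is excluded by some other constraint, so the feasible region is empty.

infeasible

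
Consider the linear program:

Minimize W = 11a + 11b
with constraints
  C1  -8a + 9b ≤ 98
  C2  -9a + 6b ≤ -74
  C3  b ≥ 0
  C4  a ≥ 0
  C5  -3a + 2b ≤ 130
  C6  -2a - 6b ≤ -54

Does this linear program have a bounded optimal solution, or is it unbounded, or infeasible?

bounded optimum

Extreme points and W = 11a + 11b:
  (38, 134/3) → W = 2728/3
  (128/11, 169/33) → W = 553/3
  (27, 0) → W = 297
The feasible region has finitely many vertices and no improving ray; the minimum is 553/3 at (128/11, 169/33).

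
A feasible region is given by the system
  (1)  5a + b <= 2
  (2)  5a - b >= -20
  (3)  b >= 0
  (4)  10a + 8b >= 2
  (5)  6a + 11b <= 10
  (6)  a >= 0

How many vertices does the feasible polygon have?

5

Pairwise boundary intersections that survive every other constraint:
  (2/5, 0)
  (12/49, 38/49)
  (1/5, 0)
  (0, 1/4)
  (0, 10/11)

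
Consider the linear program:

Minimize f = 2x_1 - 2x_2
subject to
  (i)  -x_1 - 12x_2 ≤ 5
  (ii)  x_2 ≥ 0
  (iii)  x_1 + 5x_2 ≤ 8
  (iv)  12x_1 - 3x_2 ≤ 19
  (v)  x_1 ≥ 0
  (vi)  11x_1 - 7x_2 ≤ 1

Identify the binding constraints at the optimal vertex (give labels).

Vertices and f = 2x_1 - 2x_2:
  (0, 0) → f = 0
  (1/11, 0) → f = 2/11
  (0, 8/5) → f = -16/5
  (61/62, 87/62) → f = -26/31

The minimum is at (0, 8/5). Substituting into each constraint, equality holds for (iii) and (v); the remaining constraints have slack.

(iii) and (v)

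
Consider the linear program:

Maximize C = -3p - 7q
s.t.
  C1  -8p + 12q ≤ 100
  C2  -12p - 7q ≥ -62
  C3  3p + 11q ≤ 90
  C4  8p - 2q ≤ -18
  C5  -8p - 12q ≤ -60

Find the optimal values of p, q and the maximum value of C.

Corner points and C = -3p - 7q:
  (-1/5, 41/5) → C = -284/5
  (-5/2, 20/3) → C = -235/6
  (-6/7, 39/7) → C = -255/7

p = -6/7, q = 39/7, maximum C = -255/7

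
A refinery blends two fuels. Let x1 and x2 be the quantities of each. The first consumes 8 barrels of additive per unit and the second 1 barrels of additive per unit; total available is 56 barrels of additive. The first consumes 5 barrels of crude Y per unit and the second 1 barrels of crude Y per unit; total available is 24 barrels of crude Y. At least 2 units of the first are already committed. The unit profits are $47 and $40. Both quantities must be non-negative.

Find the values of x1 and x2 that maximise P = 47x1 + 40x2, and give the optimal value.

x1 = 2, x2 = 14, maximum P = 654

At the optimal vertex, 5x1 + x2 = 24 and x1 = 2.
Solving simultaneously gives x1 = 2, x2 = 14.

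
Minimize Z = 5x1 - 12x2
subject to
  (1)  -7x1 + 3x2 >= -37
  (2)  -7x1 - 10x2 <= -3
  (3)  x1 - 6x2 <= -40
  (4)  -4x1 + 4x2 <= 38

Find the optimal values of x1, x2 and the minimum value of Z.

Extreme points and Z = 5x1 - 12x2:
  (114/13, 317/39) → Z = -698/13
  (131/8, 207/8) → Z = -1829/8
  (-17/5, 61/10) → Z = -451/5

At the optimal vertex, -7x1 + 3x2 = -37 and -4x1 + 4x2 = 38.
Solving simultaneously gives x1 = 131/8, x2 = 207/8.

x1 = 131/8, x2 = 207/8, minimum Z = -1829/8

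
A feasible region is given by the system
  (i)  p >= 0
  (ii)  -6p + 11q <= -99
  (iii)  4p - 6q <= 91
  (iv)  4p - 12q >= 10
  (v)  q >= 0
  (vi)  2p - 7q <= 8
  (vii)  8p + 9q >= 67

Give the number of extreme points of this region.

Intersecting each pair of boundary lines and keeping only the points that satisfy every inequality leaves:
  (77/2, 12)
  (121/4, 15/2)
  (43, 27/2)
  (589/16, 75/8)

4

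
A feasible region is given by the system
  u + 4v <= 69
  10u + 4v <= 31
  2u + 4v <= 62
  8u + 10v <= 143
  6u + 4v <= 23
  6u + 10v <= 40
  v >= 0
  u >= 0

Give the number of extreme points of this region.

Intersecting each pair of boundary lines and keeping only the points that satisfy every inequality leaves:
  (2, 11/4)
  (31/10, 0)
  (35/18, 17/6)
  (0, 4)
  (0, 0)

5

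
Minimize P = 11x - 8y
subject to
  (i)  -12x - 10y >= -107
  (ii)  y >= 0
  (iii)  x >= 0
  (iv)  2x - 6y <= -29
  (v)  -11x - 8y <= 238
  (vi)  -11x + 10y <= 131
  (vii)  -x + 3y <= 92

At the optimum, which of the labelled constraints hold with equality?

(i) and (iii)

Extreme points and P = 11x - 8y:
  (0, 107/10) → P = -428/5
  (88/23, 281/46) → P = -156/23
  (0, 29/6) → P = -116/3

The minimum is at (0, 107/10). Substituting into each constraint, equality holds for (i) and (iii); the remaining constraints have slack.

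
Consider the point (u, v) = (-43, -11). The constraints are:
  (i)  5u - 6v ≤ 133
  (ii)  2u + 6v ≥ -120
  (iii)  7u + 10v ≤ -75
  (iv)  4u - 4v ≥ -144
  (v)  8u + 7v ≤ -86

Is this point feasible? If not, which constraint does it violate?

not feasible — violates (ii)

Constraint (ii): 2u + 6v = -152, which is not ≥ -120. All other constraints are satisfied.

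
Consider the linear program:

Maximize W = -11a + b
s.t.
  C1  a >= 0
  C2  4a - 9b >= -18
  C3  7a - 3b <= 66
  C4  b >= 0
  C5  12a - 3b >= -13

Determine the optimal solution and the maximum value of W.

Corner points and W = -11a + b:
  (0, 2) → W = 2
  (0, 0) → W = 0
  (216/17, 130/17) → W = -2246/17
  (66/7, 0) → W = -726/7

a = 0, b = 2, maximum W = 2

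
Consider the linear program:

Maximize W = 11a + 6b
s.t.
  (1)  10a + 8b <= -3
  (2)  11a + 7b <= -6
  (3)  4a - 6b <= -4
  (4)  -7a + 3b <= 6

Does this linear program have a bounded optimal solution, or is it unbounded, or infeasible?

bounded optimum

Extreme points and W = 11a + 6b:
  (-32/47, 10/47) → W = -292/47
  (-30/41, 12/41) → W = -258/41
  (-4/5, 2/15) → W = -8
The feasible region has finitely many vertices and no improving ray; the maximum is -292/47 at (-32/47, 10/47).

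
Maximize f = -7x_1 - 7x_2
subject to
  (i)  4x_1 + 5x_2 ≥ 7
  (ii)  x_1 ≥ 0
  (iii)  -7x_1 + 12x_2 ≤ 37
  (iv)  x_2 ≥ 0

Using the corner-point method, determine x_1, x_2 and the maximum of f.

x_1 = 0, x_2 = 7/5, maximum f = -49/5

The feasible region is unbounded (it extends along (12, 7), (1, 0)), but f strictly decreases along every unbounded feasible direction, so there is no improving ray and the maximum is attained at a vertex.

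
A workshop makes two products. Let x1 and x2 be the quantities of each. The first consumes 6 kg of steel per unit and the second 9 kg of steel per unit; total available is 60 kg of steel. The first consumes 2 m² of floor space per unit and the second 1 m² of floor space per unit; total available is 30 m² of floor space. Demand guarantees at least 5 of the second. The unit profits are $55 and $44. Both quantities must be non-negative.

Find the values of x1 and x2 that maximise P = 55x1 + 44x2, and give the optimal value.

Corner points and P = 55x1 + 44x2:
  (0, 20/3) → P = 880/3
  (0, 5) → P = 220
  (5/2, 5) → P = 715/2

At the optimal vertex, 6x1 + 9x2 = 60 and x2 = 5.
Solving simultaneously gives x1 = 5/2, x2 = 5.

x1 = 5/2, x2 = 5, maximum P = 715/2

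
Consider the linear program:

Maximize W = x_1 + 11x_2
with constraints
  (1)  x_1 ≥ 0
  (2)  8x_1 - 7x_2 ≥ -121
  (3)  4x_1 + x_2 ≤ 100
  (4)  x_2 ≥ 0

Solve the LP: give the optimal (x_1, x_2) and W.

Vertices and W = x_1 + 11x_2:
  (0, 121/7) → W = 1331/7
  (0, 0) → W = 0
  (193/12, 107/3) → W = 4901/12
  (25, 0) → W = 25

The optimum lies where 8x_1 - 7x_2 = -121 and 4x_1 + x_2 = 100.
Solving simultaneously gives x_1 = 193/12, x_2 = 107/3.

x_1 = 193/12, x_2 = 107/3, maximum W = 4901/12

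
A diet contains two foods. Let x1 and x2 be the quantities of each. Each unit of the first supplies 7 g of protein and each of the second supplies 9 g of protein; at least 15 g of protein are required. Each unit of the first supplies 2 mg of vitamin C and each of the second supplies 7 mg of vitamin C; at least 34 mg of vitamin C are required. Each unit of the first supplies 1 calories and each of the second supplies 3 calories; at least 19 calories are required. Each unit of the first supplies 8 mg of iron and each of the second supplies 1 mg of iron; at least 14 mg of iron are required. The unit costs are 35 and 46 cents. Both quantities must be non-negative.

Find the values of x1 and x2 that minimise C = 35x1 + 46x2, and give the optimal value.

x1 = 1, x2 = 6, minimum C = 311

Feasible corners and C = 35x1 + 46x2:
  (0, 14) → C = 644
  (19, 0) → C = 665
  (1, 6) → C = 311
The feasible region is unbounded (it extends along (0, 1), (1, 0)), but C strictly increases along every unbounded feasible direction, so there is no improving ray and the minimum is attained at a vertex.

At the optimal vertex, x1 + 3x2 = 19 and 8x1 + x2 = 14.
Solving simultaneously gives x1 = 1, x2 = 6.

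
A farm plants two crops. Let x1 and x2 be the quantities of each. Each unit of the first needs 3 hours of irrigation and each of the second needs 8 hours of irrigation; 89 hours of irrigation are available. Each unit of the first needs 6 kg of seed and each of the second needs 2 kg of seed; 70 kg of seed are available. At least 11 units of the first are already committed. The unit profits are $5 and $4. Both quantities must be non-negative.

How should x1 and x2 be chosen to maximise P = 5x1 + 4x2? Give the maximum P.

x1 = 11, x2 = 2, maximum P = 63

Extreme points and P = 5x1 + 4x2:
  (35/3, 0) → P = 175/3
  (11, 0) → P = 55
  (11, 2) → P = 63

The optimum lies where 6x1 + 2x2 = 70 and x1 = 11.
Solving simultaneously gives x1 = 11, x2 = 2.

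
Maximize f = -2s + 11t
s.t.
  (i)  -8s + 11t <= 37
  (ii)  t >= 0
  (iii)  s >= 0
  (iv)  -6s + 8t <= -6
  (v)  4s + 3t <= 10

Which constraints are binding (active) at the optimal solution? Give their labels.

(iv) and (v)

Feasible corners and f = -2s + 11t:
  (1, 0) → f = -2
  (5/2, 0) → f = -5
  (49/25, 18/25) → f = 4

The maximum is at (49/25, 18/25). Substituting into each constraint, equality holds for (iv) and (v); the remaining constraints have slack.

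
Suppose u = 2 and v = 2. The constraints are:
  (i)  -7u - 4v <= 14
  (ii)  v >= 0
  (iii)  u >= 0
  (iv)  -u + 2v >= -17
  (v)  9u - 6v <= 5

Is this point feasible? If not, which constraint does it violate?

not feasible — violates (v)

Constraint (v): 9u - 6v = 6, which is not ≤ 5. All other constraints are satisfied.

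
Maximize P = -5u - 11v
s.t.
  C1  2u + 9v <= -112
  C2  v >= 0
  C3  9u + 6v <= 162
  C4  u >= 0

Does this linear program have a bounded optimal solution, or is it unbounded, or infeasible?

infeasible

The boundaries 2u + 9v = -112 and v = 0 meet at (-56, 0), but that point violates u ≥ 0. Every candidate vertex is excluded by some other constraint, so the feasible region is empty.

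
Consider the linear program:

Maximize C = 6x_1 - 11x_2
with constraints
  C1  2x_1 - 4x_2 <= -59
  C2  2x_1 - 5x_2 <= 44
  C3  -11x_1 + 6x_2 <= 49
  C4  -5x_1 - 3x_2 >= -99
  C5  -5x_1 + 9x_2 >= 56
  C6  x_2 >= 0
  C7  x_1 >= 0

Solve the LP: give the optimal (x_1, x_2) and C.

Extreme points and C = 6x_1 - 11x_2:
  (79/16, 551/32) → C = -5113/32
  (219/26, 493/26) → C = -4109/26
  (149/21, 1334/63) → C = -11992/63

x_1 = 219/26, x_2 = 493/26, maximum C = -4109/26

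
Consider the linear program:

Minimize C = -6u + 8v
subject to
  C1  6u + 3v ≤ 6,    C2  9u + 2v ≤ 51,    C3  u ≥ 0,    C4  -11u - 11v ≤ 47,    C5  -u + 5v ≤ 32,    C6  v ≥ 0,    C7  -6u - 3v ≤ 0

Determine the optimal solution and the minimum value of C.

u = 1, v = 0, minimum C = -6

Extreme points and C = -6u + 8v:
  (0, 2) → C = 16
  (1, 0) → C = -6
  (0, 0) → C = 0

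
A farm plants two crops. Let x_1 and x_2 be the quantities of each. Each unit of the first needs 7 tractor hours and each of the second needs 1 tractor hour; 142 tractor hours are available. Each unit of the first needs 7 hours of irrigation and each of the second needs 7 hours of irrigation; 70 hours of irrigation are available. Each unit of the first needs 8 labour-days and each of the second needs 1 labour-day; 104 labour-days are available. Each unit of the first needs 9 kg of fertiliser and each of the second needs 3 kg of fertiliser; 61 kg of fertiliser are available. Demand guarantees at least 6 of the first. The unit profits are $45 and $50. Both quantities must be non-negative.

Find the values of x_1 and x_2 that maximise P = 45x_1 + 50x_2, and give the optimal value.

x_1 = 6, x_2 = 7/3, maximum P = 1160/3

Corner points and P = 45x_1 + 50x_2:
  (61/9, 0) → P = 305
  (6, 0) → P = 270
  (6, 7/3) → P = 1160/3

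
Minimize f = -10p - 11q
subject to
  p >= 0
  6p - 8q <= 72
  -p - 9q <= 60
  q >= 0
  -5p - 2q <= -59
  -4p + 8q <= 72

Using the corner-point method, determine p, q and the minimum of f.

p = 72, q = 45, minimum f = -1215

Vertices and f = -10p - 11q:
  (12, 0) → f = -120
  (72, 45) → f = -1215
  (59/5, 0) → f = -118
  (41/6, 149/12) → f = -2459/12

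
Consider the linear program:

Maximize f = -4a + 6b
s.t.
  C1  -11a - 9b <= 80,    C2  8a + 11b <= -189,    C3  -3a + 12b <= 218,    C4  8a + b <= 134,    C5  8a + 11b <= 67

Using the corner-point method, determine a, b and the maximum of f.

a = 821/49, b = -1439/49, maximum f = -11918/49

Corner points and f = -4a + 6b:
  (821/49, -1439/49) → f = -11918/49
  (1286/61, -2114/61) → f = -17828/61
  (1663/80, -323/10) → f = -5539/20

The optimum lies where -11a - 9b = 80 and 8a + 11b = -189.
Solving simultaneously gives a = 821/49, b = -1439/49.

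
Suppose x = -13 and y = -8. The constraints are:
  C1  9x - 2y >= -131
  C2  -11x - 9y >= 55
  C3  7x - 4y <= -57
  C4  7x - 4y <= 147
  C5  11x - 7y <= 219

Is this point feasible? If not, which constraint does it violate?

C1: -101 ≥ -131 ✓
C2: 215 ≥ 55 ✓
C3: -59 ≤ -57 ✓
C4: -59 ≤ 147 ✓
C5: -87 ≤ 219 ✓

feasible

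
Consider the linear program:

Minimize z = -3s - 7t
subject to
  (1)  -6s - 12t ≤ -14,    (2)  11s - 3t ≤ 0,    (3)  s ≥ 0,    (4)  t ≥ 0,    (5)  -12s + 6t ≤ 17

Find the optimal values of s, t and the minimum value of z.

Extreme points and z = -3s - 7t:
  (7/25, 77/75) → z = -602/75
  (0, 7/6) → z = -49/6
  (17/10, 187/30) → z = -731/15
  (0, 17/6) → z = -119/6

s = 17/10, t = 187/30, minimum z = -731/15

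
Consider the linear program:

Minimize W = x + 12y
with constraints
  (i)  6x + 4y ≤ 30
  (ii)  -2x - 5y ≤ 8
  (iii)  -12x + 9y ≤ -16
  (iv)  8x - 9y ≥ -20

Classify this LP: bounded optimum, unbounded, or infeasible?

Vertices and W = x + 12y:
  (91/11, -54/11) → W = -557/11
  (167/51, 44/17) → W = 103/3
  (4/39, -64/39) → W = -764/39
The feasible region has finitely many vertices and no improving ray; the minimum is -557/11 at (91/11, -54/11).

bounded optimum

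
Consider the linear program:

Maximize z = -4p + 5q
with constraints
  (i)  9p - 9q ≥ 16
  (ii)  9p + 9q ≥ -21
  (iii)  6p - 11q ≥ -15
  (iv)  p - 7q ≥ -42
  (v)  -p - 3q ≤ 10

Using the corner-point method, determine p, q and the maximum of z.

Feasible corners and z = -4p + 5q:
  (-5/18, -37/18) → z = -55/6
  (311/45, 77/15) → z = -89/45
  (3/2, -23/6) → z = -151/6
  (357/31, 237/31) → z = -243/31
The feasible region is unbounded (it extends along (7, 1), (3, -1)), but z strictly decreases along every unbounded feasible direction, so there is no improving ray and the maximum is attained at a vertex.

p = 311/45, q = 77/15, maximum z = -89/45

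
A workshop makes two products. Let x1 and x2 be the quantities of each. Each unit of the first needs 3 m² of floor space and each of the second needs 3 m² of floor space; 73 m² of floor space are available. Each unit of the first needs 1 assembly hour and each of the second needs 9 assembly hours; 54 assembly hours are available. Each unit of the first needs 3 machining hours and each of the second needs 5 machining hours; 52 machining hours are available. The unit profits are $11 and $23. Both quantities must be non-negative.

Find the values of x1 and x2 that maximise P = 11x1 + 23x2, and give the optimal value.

x1 = 9, x2 = 5, maximum P = 214

The binding constraints are x1 + 9x2 = 54 and 3x1 + 5x2 = 52.
Solving simultaneously gives x1 = 9, x2 = 5.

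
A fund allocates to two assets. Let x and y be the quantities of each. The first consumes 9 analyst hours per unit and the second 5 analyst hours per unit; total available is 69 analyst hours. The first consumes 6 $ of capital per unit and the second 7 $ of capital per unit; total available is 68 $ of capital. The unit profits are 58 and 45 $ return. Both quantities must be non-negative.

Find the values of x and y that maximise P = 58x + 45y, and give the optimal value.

Feasible corners and P = 58x + 45y:
  (0, 0) → P = 0
  (0, 68/7) → P = 3060/7
  (23/3, 0) → P = 1334/3
  (13/3, 6) → P = 1564/3

x = 13/3, y = 6, maximum P = 1564/3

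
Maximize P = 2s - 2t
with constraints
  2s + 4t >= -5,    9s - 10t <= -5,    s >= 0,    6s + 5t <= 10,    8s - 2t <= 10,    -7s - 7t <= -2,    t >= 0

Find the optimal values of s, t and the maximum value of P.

s = 5/7, t = 8/7, maximum P = -6/7

Feasible corners and P = 2s - 2t:
  (0, 1/2) → P = -1
  (5/7, 8/7) → P = -6/7
  (0, 2) → P = -4

The optimum lies where 9s - 10t = -5 and 6s + 5t = 10.
Solving simultaneously gives s = 5/7, t = 8/7.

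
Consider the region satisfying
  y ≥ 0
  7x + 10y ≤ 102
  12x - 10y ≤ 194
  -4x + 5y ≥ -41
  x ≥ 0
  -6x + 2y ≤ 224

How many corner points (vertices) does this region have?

The feasible vertices (each the meet of two boundaries and inside every other half-plane) are:
  (41/4, 0)
  (0, 0)
  (184/15, 121/75)
  (0, 51/5)

4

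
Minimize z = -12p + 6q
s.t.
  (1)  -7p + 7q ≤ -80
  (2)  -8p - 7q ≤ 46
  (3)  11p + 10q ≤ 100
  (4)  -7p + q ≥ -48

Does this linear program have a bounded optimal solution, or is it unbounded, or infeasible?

Vertices and z = -12p + 6q:
  (34/15, -962/105) → z = -2876/35
  (128/21, -16/3) → z = -736/7
  (290/57, -706/57) → z = -2572/19
The feasible region has finitely many vertices and no improving ray; the minimum is -2572/19 at (290/57, -706/57).

bounded optimum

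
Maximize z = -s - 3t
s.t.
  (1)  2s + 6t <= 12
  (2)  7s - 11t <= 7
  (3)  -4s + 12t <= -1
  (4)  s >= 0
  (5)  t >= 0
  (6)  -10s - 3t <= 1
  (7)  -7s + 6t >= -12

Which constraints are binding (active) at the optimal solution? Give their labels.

Vertices and z = -s - 3t:
  (73/40, 21/40) → z = -17/5
  (1, 0) → z = -1
  (1/4, 0) → z = -1/4

The maximum is at (1/4, 0). Substituting into each constraint, equality holds for (3) and (5); the remaining constraints have slack.

(3) and (5)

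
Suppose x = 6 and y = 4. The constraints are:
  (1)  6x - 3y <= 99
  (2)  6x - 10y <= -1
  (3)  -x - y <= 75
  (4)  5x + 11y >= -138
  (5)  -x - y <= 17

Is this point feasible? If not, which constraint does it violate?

(1): 24 ≤ 99 ✓
(2): -4 ≤ -1 ✓
(3): -10 ≤ 75 ✓
(4): 74 ≥ -138 ✓
(5): -10 ≤ 17 ✓

feasible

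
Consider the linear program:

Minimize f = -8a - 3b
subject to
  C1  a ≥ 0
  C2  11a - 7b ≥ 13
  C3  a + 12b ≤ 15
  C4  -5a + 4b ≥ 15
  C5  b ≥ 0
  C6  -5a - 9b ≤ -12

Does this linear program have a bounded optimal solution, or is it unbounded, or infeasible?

The boundaries 11a - 7b = 13 and a + 12b = 15 meet at (261/139, 152/139), but that point violates -5a + 4b ≥ 15. Every candidate vertex is excluded by some other constraint, so the feasible region is empty.

infeasible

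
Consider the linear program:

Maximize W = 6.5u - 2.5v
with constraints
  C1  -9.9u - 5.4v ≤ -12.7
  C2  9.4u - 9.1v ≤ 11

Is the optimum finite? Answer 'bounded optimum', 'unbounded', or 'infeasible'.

unbounded

From the feasible point (17497/14085, 1048/14085), moving in the direction (9.1, 9.4) keeps every constraint satisfied while W increases without bound.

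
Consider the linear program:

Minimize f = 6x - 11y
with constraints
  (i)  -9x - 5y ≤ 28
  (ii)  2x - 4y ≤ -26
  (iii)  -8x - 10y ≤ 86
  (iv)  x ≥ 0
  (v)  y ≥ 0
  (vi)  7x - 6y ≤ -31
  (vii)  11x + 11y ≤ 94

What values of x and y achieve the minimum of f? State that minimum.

Vertices and f = 6x - 11y:
  (0, 13/2) → f = -143/2
  (15/11, 79/11) → f = -779/11
  (0, 94/11) → f = -94

The binding constraints are x = 0 and 11x + 11y = 94.
Solving simultaneously gives x = 0, y = 94/11.

x = 0, y = 94/11, minimum f = -94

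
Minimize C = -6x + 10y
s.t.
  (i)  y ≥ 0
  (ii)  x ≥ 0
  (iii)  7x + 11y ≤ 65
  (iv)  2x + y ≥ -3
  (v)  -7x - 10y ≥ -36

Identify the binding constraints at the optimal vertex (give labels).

(i) and (v)

Corner points and C = -6x + 10y:
  (0, 0) → C = 0
  (36/7, 0) → C = -216/7
  (0, 18/5) → C = 36

The minimum is at (36/7, 0). Substituting into each constraint, equality holds for (i) and (v); the remaining constraints have slack.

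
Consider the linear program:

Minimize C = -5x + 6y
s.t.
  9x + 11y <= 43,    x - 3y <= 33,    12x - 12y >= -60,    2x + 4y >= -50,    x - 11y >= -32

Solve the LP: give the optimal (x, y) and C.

Vertices and C = -5x + 6y:
  (246/19, -127/19) → C = -1992/19
  (11/10, 331/110) → C = 1381/110
  (-9/5, -58/5) → C = -303/5
  (-35/3, -20/3) → C = 55/3
  (-23/10, 27/10) → C = 277/10

At the optimal vertex, 9x + 11y = 43 and x - 3y = 33.
Solving simultaneously gives x = 246/19, y = -127/19.

x = 246/19, y = -127/19, minimum C = -1992/19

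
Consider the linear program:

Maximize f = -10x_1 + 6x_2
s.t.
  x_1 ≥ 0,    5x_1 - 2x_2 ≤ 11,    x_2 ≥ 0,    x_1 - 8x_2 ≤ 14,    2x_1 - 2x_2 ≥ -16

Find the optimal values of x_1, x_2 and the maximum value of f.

Vertices and f = -10x_1 + 6x_2:
  (0, 0) → f = 0
  (0, 8) → f = 48
  (11/5, 0) → f = -22
  (9, 17) → f = 12

x_1 = 0, x_2 = 8, maximum f = 48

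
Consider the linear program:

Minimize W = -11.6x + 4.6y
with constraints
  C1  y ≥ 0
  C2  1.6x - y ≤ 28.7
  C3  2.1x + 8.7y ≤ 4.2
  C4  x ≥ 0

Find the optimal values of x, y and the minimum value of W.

Corner points and W = -11.6x + 4.6y:
  (2, 0) → W = -116/5
  (0, 0) → W = 0
  (0, 14/29) → W = 322/145

At the optimal vertex, y = 0 and 2.1x + 8.7y = 4.2.
Solving simultaneously gives x = 2, y = 0.

x = 2, y = 0, minimum W = -23.2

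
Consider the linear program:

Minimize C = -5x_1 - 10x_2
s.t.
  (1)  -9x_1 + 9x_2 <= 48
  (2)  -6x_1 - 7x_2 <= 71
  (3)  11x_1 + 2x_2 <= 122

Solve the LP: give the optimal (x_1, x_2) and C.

Vertices and C = -5x_1 - 10x_2:
  (-25/3, -3) → C = 215/3
  (334/39, 542/39) → C = -7090/39
  (996/65, -1513/65) → C = 2030/13

The binding constraints are -9x_1 + 9x_2 = 48 and 11x_1 + 2x_2 = 122.
Solving simultaneously gives x_1 = 334/39, x_2 = 542/39.

x_1 = 334/39, x_2 = 542/39, minimum C = -7090/39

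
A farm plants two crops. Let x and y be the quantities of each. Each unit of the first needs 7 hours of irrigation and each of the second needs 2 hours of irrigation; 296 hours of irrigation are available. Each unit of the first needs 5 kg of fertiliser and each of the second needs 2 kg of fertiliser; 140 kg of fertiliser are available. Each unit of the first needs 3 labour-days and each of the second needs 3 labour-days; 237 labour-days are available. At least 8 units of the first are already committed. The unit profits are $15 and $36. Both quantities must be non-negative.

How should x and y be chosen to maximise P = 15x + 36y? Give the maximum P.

Vertices and P = 15x + 36y:
  (28, 0) → P = 420
  (8, 0) → P = 120
  (8, 50) → P = 1920

x = 8, y = 50, maximum P = 1920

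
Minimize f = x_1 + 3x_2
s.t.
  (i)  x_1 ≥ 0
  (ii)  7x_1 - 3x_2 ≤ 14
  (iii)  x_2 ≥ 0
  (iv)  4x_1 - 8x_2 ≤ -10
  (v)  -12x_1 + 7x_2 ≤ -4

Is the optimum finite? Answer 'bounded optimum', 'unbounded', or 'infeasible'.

bounded optimum

Feasible corners and f = x_1 + 3x_2:
  (71/22, 63/22) → f = 130/11
  (86/13, 140/13) → f = 506/13
  (3/2, 2) → f = 15/2
The feasible region has finitely many vertices and no improving ray; the minimum is 15/2 at (3/2, 2).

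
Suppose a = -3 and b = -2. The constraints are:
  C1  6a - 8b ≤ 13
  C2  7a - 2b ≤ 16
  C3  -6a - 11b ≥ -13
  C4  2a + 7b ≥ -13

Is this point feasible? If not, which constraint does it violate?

Constraint C4: 2a + 7b = -20, which is not ≥ -13. All other constraints are satisfied.

not feasible — violates C4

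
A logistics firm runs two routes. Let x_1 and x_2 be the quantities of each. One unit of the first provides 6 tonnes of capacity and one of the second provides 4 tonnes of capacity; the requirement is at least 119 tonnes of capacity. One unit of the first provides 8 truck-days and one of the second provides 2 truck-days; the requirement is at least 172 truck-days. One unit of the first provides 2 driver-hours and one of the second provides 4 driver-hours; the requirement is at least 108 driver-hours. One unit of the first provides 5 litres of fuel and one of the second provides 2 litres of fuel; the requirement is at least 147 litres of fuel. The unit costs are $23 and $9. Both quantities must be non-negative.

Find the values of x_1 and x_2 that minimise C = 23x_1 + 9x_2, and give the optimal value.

Feasible corners and C = 23x_1 + 9x_2:
  (0, 86) → C = 774
  (54, 0) → C = 1242
  (25/3, 158/3) → C = 1997/3
  (93/4, 123/8) → C = 5385/8
The feasible region is unbounded (it extends along (0, 1), (1, 0)), but C strictly increases along every unbounded feasible direction, so there is no improving ray and the minimum is attained at a vertex.

The optimum lies where 8x_1 + 2x_2 = 172 and 5x_1 + 2x_2 = 147.
Solving simultaneously gives x_1 = 25/3, x_2 = 158/3.

x_1 = 25/3, x_2 = 158/3, minimum C = 1997/3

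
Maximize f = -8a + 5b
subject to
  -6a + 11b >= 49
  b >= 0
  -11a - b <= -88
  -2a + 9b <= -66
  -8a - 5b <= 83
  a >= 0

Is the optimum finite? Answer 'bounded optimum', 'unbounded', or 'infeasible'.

infeasible

The boundaries -6a + 11b = 49 and -11a - b = -88 meet at (919/127, 1067/127), but that point violates -2a + 9b ≤ -66. Every candidate vertex is excluded by some other constraint, so the feasible region is empty.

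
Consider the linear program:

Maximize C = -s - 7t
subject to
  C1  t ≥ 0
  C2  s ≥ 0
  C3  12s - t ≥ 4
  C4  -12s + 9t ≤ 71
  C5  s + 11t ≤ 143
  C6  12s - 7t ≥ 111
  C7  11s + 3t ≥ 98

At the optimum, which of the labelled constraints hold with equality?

Vertices and C = -s - 7t:
  (143, 0) → C = -143
  (37/4, 0) → C = -37/4
  (2222/139, 1605/139) → C = -13457/139

The maximum is at (37/4, 0). Substituting into each constraint, equality holds for C1 and C6; the remaining constraints have slack.

C1 and C6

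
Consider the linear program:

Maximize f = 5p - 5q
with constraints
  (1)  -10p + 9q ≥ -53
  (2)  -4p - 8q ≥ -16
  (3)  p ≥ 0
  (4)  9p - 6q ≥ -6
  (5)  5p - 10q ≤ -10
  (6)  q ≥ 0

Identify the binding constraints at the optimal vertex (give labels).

Corner points and f = 5p - 5q:
  (1/2, 7/4) → f = -25/4
  (1, 3/2) → f = -5/2
  (0, 1) → f = -5

The maximum is at (1, 3/2). Substituting into each constraint, equality holds for (2) and (5); the remaining constraints have slack.

(2) and (5)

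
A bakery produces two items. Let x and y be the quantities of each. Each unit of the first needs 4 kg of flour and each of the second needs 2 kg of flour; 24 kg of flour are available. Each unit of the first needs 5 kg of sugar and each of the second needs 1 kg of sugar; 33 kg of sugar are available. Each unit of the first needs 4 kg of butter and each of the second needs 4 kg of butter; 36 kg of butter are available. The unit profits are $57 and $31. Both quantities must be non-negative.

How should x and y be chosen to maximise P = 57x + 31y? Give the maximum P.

Extreme points and P = 57x + 31y:
  (0, 0) → P = 0
  (0, 9) → P = 279
  (6, 0) → P = 342
  (3, 6) → P = 357

x = 3, y = 6, maximum P = 357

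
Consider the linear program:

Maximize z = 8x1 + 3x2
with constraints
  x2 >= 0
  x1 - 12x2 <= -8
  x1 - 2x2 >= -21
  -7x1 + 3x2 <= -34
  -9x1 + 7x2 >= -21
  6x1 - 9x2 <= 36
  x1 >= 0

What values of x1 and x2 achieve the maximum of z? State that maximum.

Extreme points and z = 8x1 + 3x2:
  (131/11, 181/11) → z = 1591/11
  (189/11, 210/11) → z = 2142/11
  (175/22, 159/22) → z = 1877/22

The optimum lies where x1 - 2x2 = -21 and -9x1 + 7x2 = -21.
Solving simultaneously gives x1 = 189/11, x2 = 210/11.

x1 = 189/11, x2 = 210/11, maximum z = 2142/11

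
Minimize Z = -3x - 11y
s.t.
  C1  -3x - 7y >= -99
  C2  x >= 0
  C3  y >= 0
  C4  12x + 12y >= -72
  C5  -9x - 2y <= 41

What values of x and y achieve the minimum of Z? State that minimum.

x = 0, y = 99/7, minimum Z = -1089/7

Vertices and Z = -3x - 11y:
  (0, 99/7) → Z = -1089/7
  (33, 0) → Z = -99
  (0, 0) → Z = 0

The binding constraints are -3x - 7y = -99 and x = 0.
Solving simultaneously gives x = 0, y = 99/7.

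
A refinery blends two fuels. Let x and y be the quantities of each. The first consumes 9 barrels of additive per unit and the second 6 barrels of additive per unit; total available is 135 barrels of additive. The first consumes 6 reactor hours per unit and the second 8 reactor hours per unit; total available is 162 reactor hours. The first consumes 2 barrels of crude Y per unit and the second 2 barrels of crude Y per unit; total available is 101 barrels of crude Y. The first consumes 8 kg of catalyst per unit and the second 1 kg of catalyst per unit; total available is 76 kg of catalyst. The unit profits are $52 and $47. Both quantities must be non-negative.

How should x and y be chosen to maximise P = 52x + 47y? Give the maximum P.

Feasible corners and P = 52x + 47y:
  (0, 0) → P = 0
  (0, 81/4) → P = 3807/4
  (19/2, 0) → P = 494
  (3, 18) → P = 1002
  (107/13, 132/13) → P = 11768/13

x = 3, y = 18, maximum P = 1002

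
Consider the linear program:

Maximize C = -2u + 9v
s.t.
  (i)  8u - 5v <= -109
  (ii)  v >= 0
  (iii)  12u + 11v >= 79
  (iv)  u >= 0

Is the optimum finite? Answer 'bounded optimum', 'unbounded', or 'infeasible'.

unbounded

From the feasible point (0, 109/5), moving in the direction (0, 1) keeps every constraint satisfied while C increases without bound.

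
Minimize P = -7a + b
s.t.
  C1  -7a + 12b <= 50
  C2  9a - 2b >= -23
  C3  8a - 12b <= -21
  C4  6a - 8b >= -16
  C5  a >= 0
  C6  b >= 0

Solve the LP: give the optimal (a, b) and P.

a = 29, b = 253/12, minimum P = -2183/12

Vertices and P = -7a + b:
  (29, 253/12) → P = -2183/12
  (13, 47/4) → P = -317/4
  (0, 7/4) → P = 7/4
  (0, 2) → P = 2

At the optimal vertex, -7a + 12b = 50 and 8a - 12b = -21.
Solving simultaneously gives a = 29, b = 253/12.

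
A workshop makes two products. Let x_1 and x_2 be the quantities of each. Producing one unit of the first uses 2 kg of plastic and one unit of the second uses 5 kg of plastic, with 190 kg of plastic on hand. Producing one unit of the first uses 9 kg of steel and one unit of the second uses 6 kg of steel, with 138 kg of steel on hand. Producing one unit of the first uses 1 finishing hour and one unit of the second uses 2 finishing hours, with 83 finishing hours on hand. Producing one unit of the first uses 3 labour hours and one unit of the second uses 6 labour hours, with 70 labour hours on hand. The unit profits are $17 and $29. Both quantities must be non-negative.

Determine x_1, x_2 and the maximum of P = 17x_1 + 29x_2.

Corner points and P = 17x_1 + 29x_2:
  (0, 0) → P = 0
  (0, 35/3) → P = 1015/3
  (46/3, 0) → P = 782/3
  (34/3, 6) → P = 1100/3

The optimum lies where 9x_1 + 6x_2 = 138 and 3x_1 + 6x_2 = 70.
Solving simultaneously gives x_1 = 34/3, x_2 = 6.

x_1 = 34/3, x_2 = 6, maximum P = 1100/3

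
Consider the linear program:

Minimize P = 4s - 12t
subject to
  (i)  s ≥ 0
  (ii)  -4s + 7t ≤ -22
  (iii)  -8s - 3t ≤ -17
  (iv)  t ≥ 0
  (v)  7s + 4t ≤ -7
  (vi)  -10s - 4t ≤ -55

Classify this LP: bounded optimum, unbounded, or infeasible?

infeasible

The boundaries -4s + 7t = -22 and t = 0 meet at (11/2, 0), but that point violates 7s + 4t ≤ -7. Every candidate vertex is excluded by some other constraint, so the feasible region is empty.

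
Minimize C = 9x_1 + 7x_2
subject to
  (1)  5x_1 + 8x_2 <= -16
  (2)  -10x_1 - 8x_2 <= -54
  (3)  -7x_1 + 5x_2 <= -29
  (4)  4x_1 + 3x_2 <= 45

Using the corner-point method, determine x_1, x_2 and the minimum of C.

x_1 = 14, x_2 = -43/4, minimum C = 203/4

Extreme points and C = 9x_1 + 7x_2:
  (14, -43/4) → C = 203/4
  (24, -17) → C = 97
  (99, -117) → C = 72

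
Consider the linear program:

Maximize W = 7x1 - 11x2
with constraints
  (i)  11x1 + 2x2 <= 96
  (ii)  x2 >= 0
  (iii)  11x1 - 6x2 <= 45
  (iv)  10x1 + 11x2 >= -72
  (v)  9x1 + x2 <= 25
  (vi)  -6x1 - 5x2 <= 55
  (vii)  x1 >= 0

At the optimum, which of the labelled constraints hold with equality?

(ii) and (v)

Vertices and W = 7x1 - 11x2:
  (25/9, 0) → W = 175/9
  (0, 0) → W = 0
  (0, 25) → W = -275

The maximum is at (25/9, 0). Substituting into each constraint, equality holds for (ii) and (v); the remaining constraints have slack.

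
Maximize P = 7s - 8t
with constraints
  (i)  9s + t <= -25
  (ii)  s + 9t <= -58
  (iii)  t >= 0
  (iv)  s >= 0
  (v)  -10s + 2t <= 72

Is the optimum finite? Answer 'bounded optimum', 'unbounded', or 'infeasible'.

infeasible

The boundaries 9s + t = -25 and s = 0 meet at (0, -25), but that point violates t ≥ 0. Every candidate vertex is excluded by some other constraint, so the feasible region is empty.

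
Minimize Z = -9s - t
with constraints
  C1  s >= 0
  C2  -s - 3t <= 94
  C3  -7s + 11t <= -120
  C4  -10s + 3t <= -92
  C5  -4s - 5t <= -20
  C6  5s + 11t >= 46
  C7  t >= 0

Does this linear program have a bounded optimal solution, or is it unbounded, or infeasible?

From the feasible point (120/7, 0), moving in the direction (11, 7) keeps every constraint satisfied while Z decreases without bound.

unbounded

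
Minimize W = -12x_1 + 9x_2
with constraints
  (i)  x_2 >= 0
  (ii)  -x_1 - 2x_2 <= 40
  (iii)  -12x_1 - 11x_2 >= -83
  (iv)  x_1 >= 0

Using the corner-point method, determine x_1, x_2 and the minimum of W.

Feasible corners and W = -12x_1 + 9x_2:
  (83/12, 0) → W = -83
  (0, 0) → W = 0
  (0, 83/11) → W = 747/11

The binding constraints are x_2 = 0 and -12x_1 - 11x_2 = -83.
Solving simultaneously gives x_1 = 83/12, x_2 = 0.

x_1 = 83/12, x_2 = 0, minimum W = -83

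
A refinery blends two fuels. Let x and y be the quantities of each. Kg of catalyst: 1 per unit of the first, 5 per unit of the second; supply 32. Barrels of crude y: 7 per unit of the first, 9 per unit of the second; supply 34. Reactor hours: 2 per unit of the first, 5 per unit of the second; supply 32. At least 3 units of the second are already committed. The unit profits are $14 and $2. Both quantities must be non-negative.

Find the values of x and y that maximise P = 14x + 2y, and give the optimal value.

Corner points and P = 14x + 2y:
  (0, 34/9) → P = 68/9
  (0, 3) → P = 6
  (1, 3) → P = 20

x = 1, y = 3, maximum P = 20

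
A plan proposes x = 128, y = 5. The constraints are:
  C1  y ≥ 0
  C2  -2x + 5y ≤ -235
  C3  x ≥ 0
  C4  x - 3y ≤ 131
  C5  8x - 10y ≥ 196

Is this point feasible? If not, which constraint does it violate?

not feasible — violates C2

Constraint C2: -2x + 5y = -231, which is not ≤ -235. All other constraints are satisfied.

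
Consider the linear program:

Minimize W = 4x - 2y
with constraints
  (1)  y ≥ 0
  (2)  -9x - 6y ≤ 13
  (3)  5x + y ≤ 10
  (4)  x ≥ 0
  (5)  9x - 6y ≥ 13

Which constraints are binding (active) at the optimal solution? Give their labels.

(1) and (5)

Extreme points and W = 4x - 2y:
  (2, 0) → W = 8
  (13/9, 0) → W = 52/9
  (73/39, 25/39) → W = 242/39

The minimum is at (13/9, 0). Substituting into each constraint, equality holds for (1) and (5); the remaining constraints have slack.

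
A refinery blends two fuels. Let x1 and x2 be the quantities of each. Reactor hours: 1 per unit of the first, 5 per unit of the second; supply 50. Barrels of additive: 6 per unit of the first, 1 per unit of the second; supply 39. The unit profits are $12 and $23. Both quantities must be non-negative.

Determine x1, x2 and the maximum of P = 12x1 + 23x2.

x1 = 5, x2 = 9, maximum P = 267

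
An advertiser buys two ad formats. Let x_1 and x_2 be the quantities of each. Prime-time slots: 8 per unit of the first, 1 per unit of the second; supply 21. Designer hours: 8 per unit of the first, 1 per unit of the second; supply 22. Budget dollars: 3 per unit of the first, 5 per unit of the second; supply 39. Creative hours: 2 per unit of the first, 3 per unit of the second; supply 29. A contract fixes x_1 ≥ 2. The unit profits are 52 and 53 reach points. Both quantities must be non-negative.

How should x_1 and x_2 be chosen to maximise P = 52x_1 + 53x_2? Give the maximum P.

x_1 = 2, x_2 = 5, maximum P = 369

Feasible corners and P = 52x_1 + 53x_2:
  (21/8, 0) → P = 273/2
  (2, 0) → P = 104
  (2, 5) → P = 369

The binding constraints are 8x_1 + x_2 = 21 and x_1 = 2.
Solving simultaneously gives x_1 = 2, x_2 = 5.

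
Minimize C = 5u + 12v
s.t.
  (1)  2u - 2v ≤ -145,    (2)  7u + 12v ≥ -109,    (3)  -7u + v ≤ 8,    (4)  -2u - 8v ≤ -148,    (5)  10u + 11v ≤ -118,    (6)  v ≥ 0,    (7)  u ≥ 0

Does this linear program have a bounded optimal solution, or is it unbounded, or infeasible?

The boundaries 2u - 2v = -145 and -7u + v = 8 meet at (43/4, 333/4), but that point violates 10u + 11v ≤ -118. Every candidate vertex is excluded by some other constraint, so the feasible region is empty.

infeasible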